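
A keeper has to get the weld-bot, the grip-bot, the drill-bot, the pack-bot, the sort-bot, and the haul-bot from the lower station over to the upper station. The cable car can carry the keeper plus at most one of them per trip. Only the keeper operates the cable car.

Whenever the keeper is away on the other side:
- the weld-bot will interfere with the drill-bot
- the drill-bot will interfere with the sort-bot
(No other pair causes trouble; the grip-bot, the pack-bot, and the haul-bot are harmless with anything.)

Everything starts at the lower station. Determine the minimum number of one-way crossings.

13

Counting alone: the keeper can take at most 1 across per trip to the upper station, so moving all 6 needs at least 6 loaded trips out, with a return between consecutive ones — at least 11 crossings.
The safety rule pushes this higher. Following every safe sequence of crossings, the most of the 6 that can be at the upper station as the cable car arrives there on crossing 11 is 5 — never all 6.
So no plan with fewer than 13 crossings exists, and this one achieves 13:
1. Keeper goes to the upper station with the drill-bot.
2. Keeper goes back to the lower station alone.
3. Keeper goes to the upper station with the weld-bot.
4. Keeper goes back to the lower station with the drill-bot.
5. Keeper goes to the upper station with the sort-bot.
6. Keeper goes back to the lower station alone.
7. Keeper goes to the upper station with the grip-bot.
8. Keeper goes back to the lower station alone.
9. Keeper goes to the upper station with the pack-bot.
10. Keeper goes back to the lower station alone.
11. Keeper goes to the upper station with the haul-bot.
12. Keeper goes back to the lower station alone.
13. Keeper goes to the upper station with the drill-bot.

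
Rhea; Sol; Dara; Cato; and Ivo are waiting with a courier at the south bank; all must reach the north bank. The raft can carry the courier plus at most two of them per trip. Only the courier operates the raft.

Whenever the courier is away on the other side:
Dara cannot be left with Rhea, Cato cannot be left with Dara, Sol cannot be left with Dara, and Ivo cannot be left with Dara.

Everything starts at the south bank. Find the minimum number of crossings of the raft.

Counting alone: the courier can take at most 2 across per trip to the north bank, so moving all 5 needs at least 3 loaded trips out, with a return between consecutive ones — at least 5 crossings.
The safety rule pushes this higher. Following every safe sequence of crossings, the most of the 5 that can be at the north bank as the raft arrives there on crossing 5 is 4 — never all 5.
So no plan with fewer than 7 crossings exists, and this one achieves 7:
1. Courier goes to the north bank with Dara.
2. Courier goes back to the south bank alone.
3. Courier goes to the north bank with Rhea and Sol.
4. Courier goes back to the south bank with Dara.
5. Courier goes to the north bank with Cato and Dara.
6. Courier goes back to the south bank with Dara.
7. Courier goes to the north bank with Dara and Ivo.

7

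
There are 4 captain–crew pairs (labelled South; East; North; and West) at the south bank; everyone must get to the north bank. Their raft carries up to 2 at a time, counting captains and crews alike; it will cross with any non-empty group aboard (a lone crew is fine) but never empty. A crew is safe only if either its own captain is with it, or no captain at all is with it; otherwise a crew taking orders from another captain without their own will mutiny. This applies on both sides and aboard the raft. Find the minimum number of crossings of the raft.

Following every safe sequence of crossings from the start, the most of the 8 that can be at the north bank as the raft arrives there on crossings 1, 3, 5 is 2, 3, 4 respectively; the best ever achieved is 4 of 8.
From crossing 7 on, no configuration arises that was not already reachable earlier: only 44 distinct safe configurations (who is on which side, and where the raft is) can ever be reached, none of them has everyone across, and every continuation just revisits them. So no valid plan exists.

impossible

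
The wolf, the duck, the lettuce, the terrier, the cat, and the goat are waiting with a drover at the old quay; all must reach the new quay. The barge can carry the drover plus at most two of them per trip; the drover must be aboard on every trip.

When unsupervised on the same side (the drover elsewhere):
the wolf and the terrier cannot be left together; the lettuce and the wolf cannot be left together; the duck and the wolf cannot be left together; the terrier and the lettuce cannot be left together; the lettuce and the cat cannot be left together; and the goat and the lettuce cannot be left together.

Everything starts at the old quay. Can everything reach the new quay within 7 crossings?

No

Counting alone: the drover can take at most 2 across per trip to the new quay, so moving all 6 needs at least 3 loaded trips out, with a return between consecutive ones — at least 5 crossings.
The safety rule pushes this higher. Following every safe sequence of crossings, the most of the 6 that can be at the new quay as the barge arrives there on crossings 5, 7 is 4, 5 respectively — never all 6.
So the move cannot be finished within 7 crossings. (The shortest complete plan takes 9:)
1. Drover goes to the new quay with the lettuce and the wolf.
2. Drover goes back to the old quay with the wolf.
3. Drover goes to the new quay with the duck and the wolf.
4. Drover goes back to the old quay with the wolf.
5. Drover goes to the new quay with the cat and the terrier.
6. Drover goes back to the old quay with the lettuce.
7. Drover goes to the new quay with the goat and the wolf.
8. Drover goes back to the old quay with the wolf.
9. Drover goes to the new quay with the lettuce and the wolf.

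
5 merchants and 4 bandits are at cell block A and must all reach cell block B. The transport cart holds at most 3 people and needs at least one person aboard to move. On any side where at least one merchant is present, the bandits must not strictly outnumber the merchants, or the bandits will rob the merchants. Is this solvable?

1. 3 bandits → cell block B.  (cell block A: 5M 1B; cell block B: 0M 3B)
2. 1 bandit ← cell block A.  (cell block A: 5M 2B; cell block B: 0M 2B)
3. 3 merchants → cell block B.  (cell block A: 2M 2B; cell block B: 3M 2B)
4. 1 merchant ← cell block A.  (cell block A: 3M 2B; cell block B: 2M 2B)
5. 2 merchants and 1 bandit → cell block B.  (cell block A: 1M 1B; cell block B: 4M 3B)
6. 1 merchant ← cell block A.  (cell block A: 2M 1B; cell block B: 3M 3B)
7. 2 merchants and 1 bandit → cell block B.  (cell block A: 0M 0B; cell block B: 5M 4B)

Yes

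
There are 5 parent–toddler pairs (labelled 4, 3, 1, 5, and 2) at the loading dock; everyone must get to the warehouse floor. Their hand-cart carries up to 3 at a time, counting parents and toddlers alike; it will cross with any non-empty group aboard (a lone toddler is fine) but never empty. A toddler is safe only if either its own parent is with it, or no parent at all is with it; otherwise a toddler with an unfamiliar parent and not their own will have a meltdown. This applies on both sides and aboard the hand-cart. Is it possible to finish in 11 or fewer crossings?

Yes

Yes — this plan uses 11 crossings (≤ 11):
1. parent 4 and toddler 4 cross → the warehouse floor.
2. parent 4 crosses ← the loading dock.
3. toddler 1, toddler 3, and toddler 5 cross → the warehouse floor.
4. toddler 4 crosses ← the loading dock.
5. parent 1, parent 3, and parent 5 cross → the warehouse floor.
6. parent 3 and toddler 3 cross ← the loading dock.
7. parent 2, parent 3, and parent 4 cross → the warehouse floor.
8. toddler 1 crosses ← the loading dock.
9. toddler 3 and toddler 4 cross → the warehouse floor.
10. toddler 4 crosses ← the loading dock.
11. toddler 1, toddler 2, and toddler 4 cross → the warehouse floor.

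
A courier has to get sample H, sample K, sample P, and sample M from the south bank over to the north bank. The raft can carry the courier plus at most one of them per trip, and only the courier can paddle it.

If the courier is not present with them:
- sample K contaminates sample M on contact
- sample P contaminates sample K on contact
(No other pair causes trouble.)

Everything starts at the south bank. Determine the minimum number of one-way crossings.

Counting alone: the courier can take at most 1 across per trip to the north bank, so moving all 4 needs at least 4 loaded trips out, with a return between consecutive ones — at least 7 crossings.
The safety rule pushes this higher. Following every safe sequence of crossings, the most of the 4 that can be at the north bank as the raft arrives there on crossing 7 is 3 — never all 4.
So no plan with fewer than 9 crossings exists, and this one achieves 9:
1. Courier goes to the north bank with sample K.  [the south bank: sample H, sample M, sample P | the north bank: sample K]
2. Courier goes back to the south bank alone.  [the south bank: sample H, sample M, sample P | the north bank: sample K]
3. Courier goes to the north bank with sample H.  [the south bank: sample M, sample P | the north bank: sample H, sample K]
4. Courier goes back to the south bank alone.  [the south bank: sample M, sample P | the north bank: sample H, sample K]
5. Courier goes to the north bank with sample P.  [the south bank: sample M | the north bank: sample H, sample K, sample P]
6. Courier goes back to the south bank with sample K.  [the south bank: sample K, sample M | the north bank: sample H, sample P]
7. Courier goes to the north bank with sample M.  [the south bank: sample K | the north bank: sample H, sample M, sample P]
8. Courier goes back to the south bank alone.  [the south bank: sample K | the north bank: sample H, sample M, sample P]
9. Courier goes to the north bank with sample K.  [the south bank: — | the north bank: sample H, sample K, sample M, sample P]

9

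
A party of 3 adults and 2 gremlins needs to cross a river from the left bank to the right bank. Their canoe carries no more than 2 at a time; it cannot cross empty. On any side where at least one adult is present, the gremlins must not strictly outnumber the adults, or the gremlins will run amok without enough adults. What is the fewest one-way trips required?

Counting alone: each trip to the right bank takes at most 2 across and each return brings at least 1 back, so after t trips out (and t−1 returns) at most 2t − (t−1) of the 5 are across; that first reaches 5 at t = 4, so at least 7 crossings are needed.
The plan below uses exactly 7 crossings, so it is optimal:
1. 2 gremlins → the right bank.  (the left bank: 3A 0G; the right bank: 0A 2G)
2. 1 gremlin ← the left bank.  (the left bank: 3A 1G; the right bank: 0A 1G)
3. 2 adults → the right bank.  (the left bank: 1A 1G; the right bank: 2A 1G)
4. 1 adult ← the left bank.  (the left bank: 2A 1G; the right bank: 1A 1G)
5. 1 adult and 1 gremlin → the right bank.  (the left bank: 1A 0G; the right bank: 2A 2G)
6. 1 gremlin ← the left bank.  (the left bank: 1A 1G; the right bank: 2A 1G)
7. 1 adult and 1 gremlin → the right bank.  (the left bank: 0A 0G; the right bank: 3A 2G)

7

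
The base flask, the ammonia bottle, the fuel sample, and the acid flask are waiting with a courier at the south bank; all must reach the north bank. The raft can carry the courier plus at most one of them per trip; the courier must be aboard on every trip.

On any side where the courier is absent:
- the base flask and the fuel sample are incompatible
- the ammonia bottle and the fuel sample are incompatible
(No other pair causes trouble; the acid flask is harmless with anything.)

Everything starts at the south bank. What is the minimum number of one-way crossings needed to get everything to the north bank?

9

Counting alone: the courier can take at most 1 across per trip to the north bank, so moving all 4 needs at least 4 loaded trips out, with a return between consecutive ones — at least 7 crossings.
The safety rule pushes this higher. Following every safe sequence of crossings, the most of the 4 that can be at the north bank as the raft arrives there on crossing 7 is 3 — never all 4.
So no plan with fewer than 9 crossings exists, and this one achieves 9:
1. Courier goes to the north bank with the fuel sample.  [the south bank: the acid flask, the ammonia bottle, the base flask | the north bank: the fuel sample]
2. Courier goes back to the south bank alone.  [the south bank: the acid flask, the ammonia bottle, the base flask | the north bank: the fuel sample]
3. Courier goes to the north bank with the base flask.  [the south bank: the acid flask, the ammonia bottle | the north bank: the base flask, the fuel sample]
4. Courier goes back to the south bank with the fuel sample.  [the south bank: the acid flask, the ammonia bottle, the fuel sample | the north bank: the base flask]
5. Courier goes to the north bank with the ammonia bottle.  [the south bank: the acid flask, the fuel sample | the north bank: the ammonia bottle, the base flask]
6. Courier goes back to the south bank alone.  [the south bank: the acid flask, the fuel sample | the north bank: the ammonia bottle, the base flask]
7. Courier goes to the north bank with the acid flask.  [the south bank: the fuel sample | the north bank: the acid flask, the ammonia bottle, the base flask]
8. Courier goes back to the south bank alone.  [the south bank: the fuel sample | the north bank: the acid flask, the ammonia bottle, the base flask]
9. Courier goes to the north bank with the fuel sample.  [the south bank: — | the north bank: the acid flask, the ammonia bottle, the base flask, the fuel sample]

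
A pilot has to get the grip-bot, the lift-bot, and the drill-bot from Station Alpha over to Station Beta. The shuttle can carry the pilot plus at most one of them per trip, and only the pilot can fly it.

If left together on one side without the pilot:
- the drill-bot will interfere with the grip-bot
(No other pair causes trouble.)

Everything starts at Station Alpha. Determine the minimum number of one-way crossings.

Counting alone: the pilot can take at most 1 across per trip to Station Beta, so moving all 3 needs at least 3 loaded trips out, with a return between consecutive ones — at least 5 crossings.
The plan below uses exactly 5 crossings, so it is optimal:
1. Pilot goes to Station Beta with the grip-bot.  [Station Alpha: the drill-bot, the lift-bot | Station Beta: the grip-bot]
2. Pilot goes back to Station Alpha alone.  [Station Alpha: the drill-bot, the lift-bot | Station Beta: the grip-bot]
3. Pilot goes to Station Beta with the lift-bot.  [Station Alpha: the drill-bot | Station Beta: the grip-bot, the lift-bot]
4. Pilot goes back to Station Alpha alone.  [Station Alpha: the drill-bot | Station Beta: the grip-bot, the lift-bot]
5. Pilot goes to Station Beta with the drill-bot.  [Station Alpha: — | Station Beta: the drill-bot, the grip-bot, the lift-bot]

5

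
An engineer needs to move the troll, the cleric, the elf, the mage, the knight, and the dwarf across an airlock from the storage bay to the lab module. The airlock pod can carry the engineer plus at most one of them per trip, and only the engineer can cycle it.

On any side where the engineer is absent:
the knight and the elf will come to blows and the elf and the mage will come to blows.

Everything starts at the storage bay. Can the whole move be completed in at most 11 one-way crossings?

No

Counting alone: the engineer can take at most 1 across per trip to the lab module, so moving all 6 needs at least 6 loaded trips out, with a return between consecutive ones — at least 11 crossings.
The safety rule pushes this higher. Following every safe sequence of crossings, the most of the 6 that can be at the lab module as the airlock pod arrives there on crossing 11 is 5 — never all 6.
So the move cannot be finished within 11 crossings. (The shortest complete plan takes 13:)
1. Engineer goes to the lab module with the elf.
2. Engineer goes back to the storage bay alone.
3. Engineer goes to the lab module with the troll.
4. Engineer goes back to the storage bay alone.
5. Engineer goes to the lab module with the cleric.
6. Engineer goes back to the storage bay alone.
7. Engineer goes to the lab module with the mage.
8. Engineer goes back to the storage bay with the elf.
9. Engineer goes to the lab module with the knight.
10. Engineer goes back to the storage bay alone.
11. Engineer goes to the lab module with the dwarf.
12. Engineer goes back to the storage bay alone.
13. Engineer goes to the lab module with the elf.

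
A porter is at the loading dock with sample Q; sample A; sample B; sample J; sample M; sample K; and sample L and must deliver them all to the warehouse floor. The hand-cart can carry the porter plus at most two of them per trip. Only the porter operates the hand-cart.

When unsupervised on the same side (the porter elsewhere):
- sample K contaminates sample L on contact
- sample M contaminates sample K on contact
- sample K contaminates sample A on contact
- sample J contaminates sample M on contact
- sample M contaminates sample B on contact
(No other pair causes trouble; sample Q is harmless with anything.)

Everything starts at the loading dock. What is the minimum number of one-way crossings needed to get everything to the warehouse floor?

9

Counting alone: the porter can take at most 2 across per trip to the warehouse floor, so moving all 7 needs at least 4 loaded trips out, with a return between consecutive ones — at least 7 crossings.
The safety rule pushes this higher. Following every safe sequence of crossings, the most of the 7 that can be at the warehouse floor as the hand-cart arrives there on crossing 7 is 6 — never all 7.
So no plan with fewer than 9 crossings exists, and this one achieves 9:
1. Porter goes to the warehouse floor with sample K and sample M.  [the loading dock: sample A, sample B, sample J, sample L, sample Q | the warehouse floor: sample K, sample M]
2. Porter goes back to the loading dock with sample M.  [the loading dock: sample A, sample B, sample J, sample L, sample M, sample Q | the warehouse floor: sample K]
3. Porter goes to the warehouse floor with sample M and sample Q.  [the loading dock: sample A, sample B, sample J, sample L | the warehouse floor: sample K, sample M, sample Q]
4. Porter goes back to the loading dock with sample M.  [the loading dock: sample A, sample B, sample J, sample L, sample M | the warehouse floor: sample K, sample Q]
5. Porter goes to the warehouse floor with sample B and sample J.  [the loading dock: sample A, sample L, sample M | the warehouse floor: sample B, sample J, sample K, sample Q]
6. Porter goes back to the loading dock alone.  [the loading dock: sample A, sample L, sample M | the warehouse floor: sample B, sample J, sample K, sample Q]
7. Porter goes to the warehouse floor with sample A and sample L.  [the loading dock: sample M | the warehouse floor: sample A, sample B, sample J, sample K, sample L, sample Q]
8. Porter goes back to the loading dock with sample K.  [the loading dock: sample K, sample M | the warehouse floor: sample A, sample B, sample J, sample L, sample Q]
9. Porter goes to the warehouse floor with sample K and sample M.  [the loading dock: — | the warehouse floor: sample A, sample B, sample J, sample K, sample L, sample M, sample Q]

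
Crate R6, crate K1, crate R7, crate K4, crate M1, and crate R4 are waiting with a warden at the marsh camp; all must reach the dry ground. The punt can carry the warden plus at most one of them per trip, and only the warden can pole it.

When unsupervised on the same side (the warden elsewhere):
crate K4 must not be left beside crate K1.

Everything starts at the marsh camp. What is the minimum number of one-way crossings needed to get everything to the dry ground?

Counting alone: the warden can take at most 1 across per trip to the dry ground, so moving all 6 needs at least 6 loaded trips out, with a return between consecutive ones — at least 11 crossings.
The plan below uses exactly 11 crossings, so it is optimal:
1. Warden goes to the dry ground with crate K1.  [the marsh camp: crate K4, crate M1, crate R4, crate R6, crate R7 | the dry ground: crate K1]
2. Warden goes back to the marsh camp alone.  [the marsh camp: crate K4, crate M1, crate R4, crate R6, crate R7 | the dry ground: crate K1]
3. Warden goes to the dry ground with crate R6.  [the marsh camp: crate K4, crate M1, crate R4, crate R7 | the dry ground: crate K1, crate R6]
4. Warden goes back to the marsh camp alone.  [the marsh camp: crate K4, crate M1, crate R4, crate R7 | the dry ground: crate K1, crate R6]
5. Warden goes to the dry ground with crate R7.  [the marsh camp: crate K4, crate M1, crate R4 | the dry ground: crate K1, crate R6, crate R7]
6. Warden goes back to the marsh camp alone.  [the marsh camp: crate K4, crate M1, crate R4 | the dry ground: crate K1, crate R6, crate R7]
7. Warden goes to the dry ground with crate M1.  [the marsh camp: crate K4, crate R4 | the dry ground: crate K1, crate M1, crate R6, crate R7]
8. Warden goes back to the marsh camp alone.  [the marsh camp: crate K4, crate R4 | the dry ground: crate K1, crate M1, crate R6, crate R7]
9. Warden goes to the dry ground with crate R4.  [the marsh camp: crate K4 | the dry ground: crate K1, crate M1, crate R4, crate R6, crate R7]
10. Warden goes back to the marsh camp alone.  [the marsh camp: crate K4 | the dry ground: crate K1, crate M1, crate R4, crate R6, crate R7]
11. Warden goes to the dry ground with crate K4.  [the marsh camp: — | the dry ground: crate K1, crate K4, crate M1, crate R4, crate R6, crate R7]

11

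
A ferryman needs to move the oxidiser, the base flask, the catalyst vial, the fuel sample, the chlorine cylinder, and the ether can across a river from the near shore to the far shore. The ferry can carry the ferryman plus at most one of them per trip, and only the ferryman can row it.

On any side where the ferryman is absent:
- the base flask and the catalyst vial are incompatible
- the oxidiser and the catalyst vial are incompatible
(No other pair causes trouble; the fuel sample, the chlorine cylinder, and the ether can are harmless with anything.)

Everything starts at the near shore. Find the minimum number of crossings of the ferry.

Counting alone: the ferryman can take at most 1 across per trip to the far shore, so moving all 6 needs at least 6 loaded trips out, with a return between consecutive ones — at least 11 crossings.
The safety rule pushes this higher. Following every safe sequence of crossings, the most of the 6 that can be at the far shore as the ferry arrives there on crossing 11 is 5 — never all 6.
So no plan with fewer than 13 crossings exists, and this one achieves 13:
1. Ferryman goes to the far shore with the catalyst vial.
2. Ferryman goes back to the near shore alone.
3. Ferryman goes to the far shore with the oxidiser.
4. Ferryman goes back to the near shore with the catalyst vial.
5. Ferryman goes to the far shore with the base flask.
6. Ferryman goes back to the near shore alone.
7. Ferryman goes to the far shore with the fuel sample.
8. Ferryman goes back to the near shore alone.
9. Ferryman goes to the far shore with the chlorine cylinder.
10. Ferryman goes back to the near shore alone.
11. Ferryman goes to the far shore with the ether can.
12. Ferryman goes back to the near shore alone.
13. Ferryman goes to the far shore with the catalyst vial.

13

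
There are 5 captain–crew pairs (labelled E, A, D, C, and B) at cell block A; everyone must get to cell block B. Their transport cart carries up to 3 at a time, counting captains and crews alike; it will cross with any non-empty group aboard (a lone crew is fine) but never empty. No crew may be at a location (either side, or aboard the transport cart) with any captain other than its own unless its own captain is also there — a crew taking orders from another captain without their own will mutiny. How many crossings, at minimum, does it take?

Counting alone: each trip to cell block B takes at most 3 across and each return brings at least 1 back, so after t trips out (and t−1 returns) at most 3t − (t−1) of the 10 are across; that first reaches 10 at t = 5, so at least 9 crossings are needed.
The safety rule pushes this higher. Following every safe sequence of crossings, the most of the 10 that can be at cell block B as the transport cart arrives there on crossing 9 is 9 — never all 10.
So no plan with fewer than 11 crossings exists, and this one achieves 11:
1. captain E and crew E cross → cell block B.
2. captain E crosses ← cell block A.
3. crew A, crew C, and crew D cross → cell block B.
4. crew E crosses ← cell block A.
5. captain A, captain C, and captain D cross → cell block B.
6. captain A and crew A cross ← cell block A.
7. captain A, captain B, and captain E cross → cell block B.
8. crew D crosses ← cell block A.
9. crew A and crew E cross → cell block B.
10. crew E crosses ← cell block A.
11. crew B, crew D, and crew E cross → cell block B.

11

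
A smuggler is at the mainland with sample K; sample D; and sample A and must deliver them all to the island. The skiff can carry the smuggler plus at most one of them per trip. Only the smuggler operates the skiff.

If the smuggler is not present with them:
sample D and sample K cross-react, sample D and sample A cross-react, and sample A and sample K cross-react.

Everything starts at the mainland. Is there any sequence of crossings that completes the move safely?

Whatever the first load, the items left behind include a forbidden pair without the smuggler. No opening move is safe, so no plan exists.

No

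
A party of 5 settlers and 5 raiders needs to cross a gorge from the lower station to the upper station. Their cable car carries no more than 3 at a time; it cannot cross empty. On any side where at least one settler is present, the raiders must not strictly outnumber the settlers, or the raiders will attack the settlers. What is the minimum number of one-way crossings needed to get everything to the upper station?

Counting alone: each trip to the upper station takes at most 3 across and each return brings at least 1 back, so after t trips out (and t−1 returns) at most 3t − (t−1) of the 10 are across; that first reaches 10 at t = 5, so at least 9 crossings are needed.
The safety rule pushes this higher. Following every safe sequence of crossings, the most of the 10 that can be at the upper station as the cable car arrives there on crossing 9 is 9 — never all 10.
So no plan with fewer than 11 crossings exists, and this one achieves 11:
1. 2 raiders → the upper station.  (the lower station: 5S 3R; the upper station: 0S 2R)
2. 1 raider ← the lower station.  (the lower station: 5S 4R; the upper station: 0S 1R)
3. 3 raiders → the upper station.  (the lower station: 5S 1R; the upper station: 0S 4R)
4. 1 raider ← the lower station.  (the lower station: 5S 2R; the upper station: 0S 3R)
5. 3 settlers → the upper station.  (the lower station: 2S 2R; the upper station: 3S 3R)
6. 1 settler and 1 raider ← the lower station.  (the lower station: 3S 3R; the upper station: 2S 2R)
7. 3 settlers → the upper station.  (the lower station: 0S 3R; the upper station: 5S 2R)
8. 1 raider ← the lower station.  (the lower station: 0S 4R; the upper station: 5S 1R)
9. 2 raiders → the upper station.  (the lower station: 0S 2R; the upper station: 5S 3R)
10. 1 raider ← the lower station.  (the lower station: 0S 3R; the upper station: 5S 2R)
11. 3 raiders → the upper station.  (the lower station: 0S 0R; the upper station: 5S 5R)

11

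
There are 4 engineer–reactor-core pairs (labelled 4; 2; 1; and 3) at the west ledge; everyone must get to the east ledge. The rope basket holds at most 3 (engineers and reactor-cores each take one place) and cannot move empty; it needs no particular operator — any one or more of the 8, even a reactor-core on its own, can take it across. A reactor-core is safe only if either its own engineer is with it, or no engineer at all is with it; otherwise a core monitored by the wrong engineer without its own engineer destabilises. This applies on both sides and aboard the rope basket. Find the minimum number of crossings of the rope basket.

Counting alone: each trip to the east ledge takes at most 3 across and each return brings at least 1 back, so after t trips out (and t−1 returns) at most 3t − (t−1) of the 8 are across; that first reaches 8 at t = 4, so at least 7 crossings are needed.
The safety rule pushes this higher. Following every safe sequence of crossings, the most of the 8 that can be at the east ledge as the rope basket arrives there on crossing 7 is 7 — never all 8.
So no plan with fewer than 9 crossings exists, and this one achieves 9:
1. engineer 4 and reactor-core 4 cross → the east ledge.
2. engineer 4 crosses ← the west ledge.
3. engineer 2, engineer 4, and reactor-core 2 cross → the east ledge.
4. engineer 4 and reactor-core 4 cross ← the west ledge.
5. engineer 1, engineer 3, and engineer 4 cross → the east ledge.
6. reactor-core 2 crosses ← the west ledge.
7. reactor-core 2 and reactor-core 4 cross → the east ledge.
8. reactor-core 4 crosses ← the west ledge.
9. reactor-core 1, reactor-core 3, and reactor-core 4 cross → the east ledge.

9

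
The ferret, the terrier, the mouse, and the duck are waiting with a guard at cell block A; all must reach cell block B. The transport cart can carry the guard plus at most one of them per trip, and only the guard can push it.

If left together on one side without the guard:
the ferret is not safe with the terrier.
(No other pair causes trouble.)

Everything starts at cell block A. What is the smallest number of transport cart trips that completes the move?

7

Counting alone: the guard can take at most 1 across per trip to cell block B, so moving all 4 needs at least 4 loaded trips out, with a return between consecutive ones — at least 7 crossings.
The plan below uses exactly 7 crossings, so it is optimal:
1. Guard goes to cell block B with the ferret.
2. Guard goes back to cell block A alone.
3. Guard goes to cell block B with the mouse.
4. Guard goes back to cell block A alone.
5. Guard goes to cell block B with the duck.
6. Guard goes back to cell block A alone.
7. Guard goes to cell block B with the terrier.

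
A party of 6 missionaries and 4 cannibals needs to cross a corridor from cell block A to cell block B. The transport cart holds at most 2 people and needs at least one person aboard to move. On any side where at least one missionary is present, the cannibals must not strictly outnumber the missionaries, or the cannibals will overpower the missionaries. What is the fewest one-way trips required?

Counting alone: each trip to cell block B takes at most 2 across and each return brings at least 1 back, so after t trips out (and t−1 returns) at most 2t − (t−1) of the 10 are across; that first reaches 10 at t = 9, so at least 17 crossings are needed.
The plan below uses exactly 17 crossings, so it is optimal:
1. 2 cannibals → cell block B.  (cell block A: 6M 2C; cell block B: 0M 2C)
2. 1 cannibal ← cell block A.  (cell block A: 6M 3C; cell block B: 0M 1C)
3. 2 cannibals → cell block B.  (cell block A: 6M 1C; cell block B: 0M 3C)
4. 1 cannibal ← cell block A.  (cell block A: 6M 2C; cell block B: 0M 2C)
5. 2 missionaries → cell block B.  (cell block A: 4M 2C; cell block B: 2M 2C)
6. 1 cannibal ← cell block A.  (cell block A: 4M 3C; cell block B: 2M 1C)
7. 1 missionary and 1 cannibal → cell block B.  (cell block A: 3M 2C; cell block B: 3M 2C)
8. 1 cannibal ← cell block A.  (cell block A: 3M 3C; cell block B: 3M 1C)
9. 2 cannibals → cell block B.  (cell block A: 3M 1C; cell block B: 3M 3C)
10. 1 cannibal ← cell block A.  (cell block A: 3M 2C; cell block B: 3M 2C)
11. 1 missionary and 1 cannibal → cell block B.  (cell block A: 2M 1C; cell block B: 4M 3C)
12. 1 cannibal ← cell block A.  (cell block A: 2M 2C; cell block B: 4M 2C)
13. 2 cannibals → cell block B.  (cell block A: 2M 0C; cell block B: 4M 4C)
14. 1 cannibal ← cell block A.  (cell block A: 2M 1C; cell block B: 4M 3C)
15. 1 missionary and 1 cannibal → cell block B.  (cell block A: 1M 0C; cell block B: 5M 4C)
16. 1 cannibal ← cell block A.  (cell block A: 1M 1C; cell block B: 5M 3C)
17. 1 missionary and 1 cannibal → cell block B.  (cell block A: 0M 0C; cell block B: 6M 4C)

17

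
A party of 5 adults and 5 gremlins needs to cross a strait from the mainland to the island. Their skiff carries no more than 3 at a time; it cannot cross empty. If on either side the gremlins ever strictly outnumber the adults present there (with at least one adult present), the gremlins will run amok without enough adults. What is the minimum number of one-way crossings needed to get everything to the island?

Counting alone: each trip to the island takes at most 3 across and each return brings at least 1 back, so after t trips out (and t−1 returns) at most 3t − (t−1) of the 10 are across; that first reaches 10 at t = 5, so at least 9 crossings are needed.
The safety rule pushes this higher. Following every safe sequence of crossings, the most of the 10 that can be at the island as the skiff arrives there on crossing 9 is 9 — never all 10.
So no plan with fewer than 11 crossings exists, and this one achieves 11:
1. 2 gremlins → the island.  (the mainland: 5A 3G; the island: 0A 2G)
2. 1 gremlin ← the mainland.  (the mainland: 5A 4G; the island: 0A 1G)
3. 3 gremlins → the island.  (the mainland: 5A 1G; the island: 0A 4G)
4. 1 gremlin ← the mainland.  (the mainland: 5A 2G; the island: 0A 3G)
5. 3 adults → the island.  (the mainland: 2A 2G; the island: 3A 3G)
6. 1 adult and 1 gremlin ← the mainland.  (the mainland: 3A 3G; the island: 2A 2G)
7. 3 adults → the island.  (the mainland: 0A 3G; the island: 5A 2G)
8. 1 gremlin ← the mainland.  (the mainland: 0A 4G; the island: 5A 1G)
9. 2 gremlins → the island.  (the mainland: 0A 2G; the island: 5A 3G)
10. 1 gremlin ← the mainland.  (the mainland: 0A 3G; the island: 5A 2G)
11. 3 gremlins → the island.  (the mainland: 0A 0G; the island: 5A 5G)

11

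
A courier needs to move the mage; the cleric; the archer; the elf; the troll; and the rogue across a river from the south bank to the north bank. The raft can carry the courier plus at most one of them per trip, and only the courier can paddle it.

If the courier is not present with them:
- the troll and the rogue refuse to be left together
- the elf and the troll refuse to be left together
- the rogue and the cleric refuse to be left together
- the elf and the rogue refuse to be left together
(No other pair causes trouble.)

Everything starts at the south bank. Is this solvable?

No

Whatever the first load, the items left behind include a forbidden pair without the courier. No opening move is safe, so no plan exists.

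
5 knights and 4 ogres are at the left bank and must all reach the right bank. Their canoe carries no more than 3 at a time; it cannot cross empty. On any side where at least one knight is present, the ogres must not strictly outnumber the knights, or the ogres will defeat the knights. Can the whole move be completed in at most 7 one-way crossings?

Yes

Yes — this plan uses 7 crossings (≤ 7):
1. 3 ogres → the right bank.  (the left bank: 5K 1O; the right bank: 0K 3O)
2. 1 ogre ← the left bank.  (the left bank: 5K 2O; the right bank: 0K 2O)
3. 3 knights → the right bank.  (the left bank: 2K 2O; the right bank: 3K 2O)
4. 1 knight ← the left bank.  (the left bank: 3K 2O; the right bank: 2K 2O)
5. 2 knights and 1 ogre → the right bank.  (the left bank: 1K 1O; the right bank: 4K 3O)
6. 1 knight ← the left bank.  (the left bank: 2K 1O; the right bank: 3K 3O)
7. 2 knights and 1 ogre → the right bank.  (the left bank: 0K 0O; the right bank: 5K 4O)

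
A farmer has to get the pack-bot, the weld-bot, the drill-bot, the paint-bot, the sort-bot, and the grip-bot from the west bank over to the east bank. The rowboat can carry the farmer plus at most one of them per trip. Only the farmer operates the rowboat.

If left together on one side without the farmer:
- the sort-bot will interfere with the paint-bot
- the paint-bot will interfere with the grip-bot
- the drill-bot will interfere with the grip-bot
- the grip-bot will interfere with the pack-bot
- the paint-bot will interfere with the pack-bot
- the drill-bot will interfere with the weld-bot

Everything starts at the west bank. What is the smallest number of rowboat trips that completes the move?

Whatever the first load, the items left behind include a forbidden pair without the farmer. No opening move is safe, so no plan exists.

impossible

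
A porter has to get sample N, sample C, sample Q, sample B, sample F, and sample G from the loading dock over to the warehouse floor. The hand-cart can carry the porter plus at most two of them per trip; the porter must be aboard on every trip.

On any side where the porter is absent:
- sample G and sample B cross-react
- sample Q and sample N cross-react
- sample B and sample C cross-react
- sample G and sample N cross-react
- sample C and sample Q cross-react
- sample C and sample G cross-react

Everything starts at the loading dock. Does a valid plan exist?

No

Whatever the first load, the items left behind include a forbidden pair without the porter. No opening move is safe, so no plan exists.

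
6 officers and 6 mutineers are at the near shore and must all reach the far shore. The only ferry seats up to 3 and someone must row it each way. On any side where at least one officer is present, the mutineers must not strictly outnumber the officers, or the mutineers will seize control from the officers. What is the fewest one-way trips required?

Following every safe sequence of crossings from the start, the most of the 12 that can be at the far shore as the ferry arrives there on crossings 1, 3, 5 is 3, 5, 6 respectively; the best ever achieved is 6 of 12.
From crossing 7 on, no configuration arises that was not already reachable earlier: only 17 distinct safe configurations (who is on which side, and where the ferry is) can ever be reached, none of them has everyone across, and every continuation just revisits them. They are: 0 officers + 0 mutineers across (ferry back at the start); 0 officers + 1 mutineer across (ferry there); 0 officers + 1 mutineer across (ferry back at the start); 0 officers + 2 mutineers across (ferry there); 0 officers + 2 mutineers across (ferry back at the start); 0 officers + 3 mutineers across (ferry there); 0 officers + 3 mutineers across (ferry back at the start); 0 officers + 4 mutineers across (ferry there); 0 officers + 4 mutineers across (ferry back at the start); 0 officers + 5 mutineers across (ferry there); 0 officers + 5 mutineers across (ferry back at the start); 0 officers + 6 mutineers across (ferry there); 1 officer + 1 mutineer across (ferry there); 1 officer + 1 mutineer across (ferry back at the start); 2 officers + 2 mutineers across (ferry there); 2 officers + 2 mutineers across (ferry back at the start); 3 officers + 3 mutineers across (ferry there). So no valid plan exists.

impossible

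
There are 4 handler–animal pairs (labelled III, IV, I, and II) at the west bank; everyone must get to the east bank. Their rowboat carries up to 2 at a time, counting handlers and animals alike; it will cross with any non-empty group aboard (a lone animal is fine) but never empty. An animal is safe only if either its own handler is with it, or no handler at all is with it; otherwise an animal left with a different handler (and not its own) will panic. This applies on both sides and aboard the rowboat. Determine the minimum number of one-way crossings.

impossible

Following every safe sequence of crossings from the start, the most of the 8 that can be at the east bank as the rowboat arrives there on crossings 1, 3, 5 is 2, 3, 4 respectively; the best ever achieved is 4 of 8.
From crossing 7 on, no configuration arises that was not already reachable earlier: only 44 distinct safe configurations (who is on which side, and where the rowboat is) can ever be reached, none of them has everyone across, and every continuation just revisits them. So no valid plan exists.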